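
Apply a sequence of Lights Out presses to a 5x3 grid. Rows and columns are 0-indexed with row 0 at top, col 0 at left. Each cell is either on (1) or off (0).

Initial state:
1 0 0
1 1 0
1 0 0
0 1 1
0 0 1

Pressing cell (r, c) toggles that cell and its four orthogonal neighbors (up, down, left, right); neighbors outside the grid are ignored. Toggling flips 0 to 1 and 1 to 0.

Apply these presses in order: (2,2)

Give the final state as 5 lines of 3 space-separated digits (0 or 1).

Answer: 1 0 0
1 1 1
1 1 1
0 1 0
0 0 1

Derivation:
After press 1 at (2,2):
1 0 0
1 1 1
1 1 1
0 1 0
0 0 1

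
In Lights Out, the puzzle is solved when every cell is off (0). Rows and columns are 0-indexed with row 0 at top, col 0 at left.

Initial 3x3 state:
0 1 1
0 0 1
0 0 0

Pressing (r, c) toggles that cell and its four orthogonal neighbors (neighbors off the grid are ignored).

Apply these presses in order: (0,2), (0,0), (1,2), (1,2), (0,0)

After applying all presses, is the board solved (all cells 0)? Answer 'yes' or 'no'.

After press 1 at (0,2):
0 0 0
0 0 0
0 0 0

After press 2 at (0,0):
1 1 0
1 0 0
0 0 0

After press 3 at (1,2):
1 1 1
1 1 1
0 0 1

After press 4 at (1,2):
1 1 0
1 0 0
0 0 0

After press 5 at (0,0):
0 0 0
0 0 0
0 0 0

Lights still on: 0

Answer: yes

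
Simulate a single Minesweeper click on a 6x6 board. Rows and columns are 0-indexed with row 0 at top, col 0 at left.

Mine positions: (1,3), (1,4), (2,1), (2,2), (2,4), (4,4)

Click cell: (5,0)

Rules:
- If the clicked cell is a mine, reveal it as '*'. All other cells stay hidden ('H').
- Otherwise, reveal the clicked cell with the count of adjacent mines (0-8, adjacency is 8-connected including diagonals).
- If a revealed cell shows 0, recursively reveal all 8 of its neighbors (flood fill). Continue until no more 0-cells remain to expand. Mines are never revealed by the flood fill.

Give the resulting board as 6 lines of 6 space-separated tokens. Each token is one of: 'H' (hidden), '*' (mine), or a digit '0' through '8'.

H H H H H H
H H H H H H
H H H H H H
1 2 2 3 H H
0 0 0 1 H H
0 0 0 1 H H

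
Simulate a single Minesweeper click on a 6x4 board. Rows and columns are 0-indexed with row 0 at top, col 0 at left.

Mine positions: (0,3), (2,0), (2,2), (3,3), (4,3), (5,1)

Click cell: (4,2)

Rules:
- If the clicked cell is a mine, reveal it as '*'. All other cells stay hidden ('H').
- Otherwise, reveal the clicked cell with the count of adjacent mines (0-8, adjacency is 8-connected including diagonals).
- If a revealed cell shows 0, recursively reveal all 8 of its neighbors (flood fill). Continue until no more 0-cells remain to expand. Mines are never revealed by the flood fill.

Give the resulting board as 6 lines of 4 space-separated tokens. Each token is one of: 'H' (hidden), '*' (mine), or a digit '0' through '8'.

H H H H
H H H H
H H H H
H H H H
H H 3 H
H H H H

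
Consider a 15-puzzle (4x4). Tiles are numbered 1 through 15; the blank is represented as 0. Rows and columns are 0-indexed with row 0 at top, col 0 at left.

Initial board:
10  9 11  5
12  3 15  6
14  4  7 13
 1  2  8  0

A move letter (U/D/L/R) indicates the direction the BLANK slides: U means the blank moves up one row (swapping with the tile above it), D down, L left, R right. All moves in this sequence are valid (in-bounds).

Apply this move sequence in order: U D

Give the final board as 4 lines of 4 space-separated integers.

Answer: 10  9 11  5
12  3 15  6
14  4  7 13
 1  2  8  0

Derivation:
After move 1 (U):
10  9 11  5
12  3 15  6
14  4  7  0
 1  2  8 13

After move 2 (D):
10  9 11  5
12  3 15  6
14  4  7 13
 1  2  8  0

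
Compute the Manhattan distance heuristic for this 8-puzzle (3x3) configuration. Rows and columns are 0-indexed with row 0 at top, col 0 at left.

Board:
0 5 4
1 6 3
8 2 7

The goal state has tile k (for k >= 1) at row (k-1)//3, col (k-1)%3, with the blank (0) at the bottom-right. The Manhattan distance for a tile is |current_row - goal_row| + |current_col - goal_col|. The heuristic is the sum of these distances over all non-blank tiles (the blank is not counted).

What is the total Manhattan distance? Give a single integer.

Answer: 12

Derivation:
Tile 5: at (0,1), goal (1,1), distance |0-1|+|1-1| = 1
Tile 4: at (0,2), goal (1,0), distance |0-1|+|2-0| = 3
Tile 1: at (1,0), goal (0,0), distance |1-0|+|0-0| = 1
Tile 6: at (1,1), goal (1,2), distance |1-1|+|1-2| = 1
Tile 3: at (1,2), goal (0,2), distance |1-0|+|2-2| = 1
Tile 8: at (2,0), goal (2,1), distance |2-2|+|0-1| = 1
Tile 2: at (2,1), goal (0,1), distance |2-0|+|1-1| = 2
Tile 7: at (2,2), goal (2,0), distance |2-2|+|2-0| = 2
Sum: 1 + 3 + 1 + 1 + 1 + 1 + 2 + 2 = 12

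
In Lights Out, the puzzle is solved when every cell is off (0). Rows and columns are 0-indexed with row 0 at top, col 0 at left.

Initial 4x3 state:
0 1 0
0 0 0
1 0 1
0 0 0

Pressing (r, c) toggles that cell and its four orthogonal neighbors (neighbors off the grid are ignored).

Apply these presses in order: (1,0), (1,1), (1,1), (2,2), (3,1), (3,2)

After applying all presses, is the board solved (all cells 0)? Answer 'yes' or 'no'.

Answer: no

Derivation:
After press 1 at (1,0):
1 1 0
1 1 0
0 0 1
0 0 0

After press 2 at (1,1):
1 0 0
0 0 1
0 1 1
0 0 0

After press 3 at (1,1):
1 1 0
1 1 0
0 0 1
0 0 0

After press 4 at (2,2):
1 1 0
1 1 1
0 1 0
0 0 1

After press 5 at (3,1):
1 1 0
1 1 1
0 0 0
1 1 0

After press 6 at (3,2):
1 1 0
1 1 1
0 0 1
1 0 1

Lights still on: 8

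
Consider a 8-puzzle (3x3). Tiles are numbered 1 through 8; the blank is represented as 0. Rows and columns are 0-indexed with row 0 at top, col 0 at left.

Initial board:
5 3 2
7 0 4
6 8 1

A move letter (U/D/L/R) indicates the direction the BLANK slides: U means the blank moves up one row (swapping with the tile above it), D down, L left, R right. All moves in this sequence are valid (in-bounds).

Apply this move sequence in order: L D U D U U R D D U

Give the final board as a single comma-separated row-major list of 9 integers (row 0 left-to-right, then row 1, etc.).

After move 1 (L):
5 3 2
0 7 4
6 8 1

After move 2 (D):
5 3 2
6 7 4
0 8 1

After move 3 (U):
5 3 2
0 7 4
6 8 1

After move 4 (D):
5 3 2
6 7 4
0 8 1

After move 5 (U):
5 3 2
0 7 4
6 8 1

After move 6 (U):
0 3 2
5 7 4
6 8 1

After move 7 (R):
3 0 2
5 7 4
6 8 1

After move 8 (D):
3 7 2
5 0 4
6 8 1

After move 9 (D):
3 7 2
5 8 4
6 0 1

After move 10 (U):
3 7 2
5 0 4
6 8 1

Answer: 3, 7, 2, 5, 0, 4, 6, 8, 1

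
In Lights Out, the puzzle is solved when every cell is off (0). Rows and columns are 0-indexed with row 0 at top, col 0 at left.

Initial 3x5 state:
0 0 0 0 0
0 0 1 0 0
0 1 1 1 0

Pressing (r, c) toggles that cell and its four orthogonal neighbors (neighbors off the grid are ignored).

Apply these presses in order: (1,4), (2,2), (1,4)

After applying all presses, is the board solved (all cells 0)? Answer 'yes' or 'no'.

Answer: yes

Derivation:
After press 1 at (1,4):
0 0 0 0 1
0 0 1 1 1
0 1 1 1 1

After press 2 at (2,2):
0 0 0 0 1
0 0 0 1 1
0 0 0 0 1

After press 3 at (1,4):
0 0 0 0 0
0 0 0 0 0
0 0 0 0 0

Lights still on: 0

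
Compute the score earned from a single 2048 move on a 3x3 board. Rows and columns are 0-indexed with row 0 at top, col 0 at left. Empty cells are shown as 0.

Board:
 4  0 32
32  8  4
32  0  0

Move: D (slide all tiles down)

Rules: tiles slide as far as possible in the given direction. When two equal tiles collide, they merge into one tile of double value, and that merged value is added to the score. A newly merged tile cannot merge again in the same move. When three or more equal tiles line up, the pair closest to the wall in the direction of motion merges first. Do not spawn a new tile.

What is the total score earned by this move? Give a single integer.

Answer: 64

Derivation:
Slide down:
col 0: [4, 32, 32] -> [0, 4, 64]  score +64 (running 64)
col 1: [0, 8, 0] -> [0, 0, 8]  score +0 (running 64)
col 2: [32, 4, 0] -> [0, 32, 4]  score +0 (running 64)
Board after move:
 0  0  0
 4  0 32
64  8  4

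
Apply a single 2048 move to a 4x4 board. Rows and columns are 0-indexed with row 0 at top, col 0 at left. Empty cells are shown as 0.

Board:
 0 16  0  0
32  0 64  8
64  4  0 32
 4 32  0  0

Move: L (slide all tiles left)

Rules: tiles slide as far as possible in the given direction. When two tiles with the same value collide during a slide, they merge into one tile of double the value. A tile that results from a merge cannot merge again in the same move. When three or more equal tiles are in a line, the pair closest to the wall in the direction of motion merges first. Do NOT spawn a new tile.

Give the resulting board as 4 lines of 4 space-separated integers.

Slide left:
row 0: [0, 16, 0, 0] -> [16, 0, 0, 0]
row 1: [32, 0, 64, 8] -> [32, 64, 8, 0]
row 2: [64, 4, 0, 32] -> [64, 4, 32, 0]
row 3: [4, 32, 0, 0] -> [4, 32, 0, 0]

Answer: 16  0  0  0
32 64  8  0
64  4 32  0
 4 32  0  0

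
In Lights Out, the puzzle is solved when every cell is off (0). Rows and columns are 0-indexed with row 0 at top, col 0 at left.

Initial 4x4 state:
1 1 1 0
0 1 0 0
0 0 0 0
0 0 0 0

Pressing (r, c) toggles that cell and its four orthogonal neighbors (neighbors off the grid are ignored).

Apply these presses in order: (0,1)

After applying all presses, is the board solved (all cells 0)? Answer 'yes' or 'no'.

After press 1 at (0,1):
0 0 0 0
0 0 0 0
0 0 0 0
0 0 0 0

Lights still on: 0

Answer: yes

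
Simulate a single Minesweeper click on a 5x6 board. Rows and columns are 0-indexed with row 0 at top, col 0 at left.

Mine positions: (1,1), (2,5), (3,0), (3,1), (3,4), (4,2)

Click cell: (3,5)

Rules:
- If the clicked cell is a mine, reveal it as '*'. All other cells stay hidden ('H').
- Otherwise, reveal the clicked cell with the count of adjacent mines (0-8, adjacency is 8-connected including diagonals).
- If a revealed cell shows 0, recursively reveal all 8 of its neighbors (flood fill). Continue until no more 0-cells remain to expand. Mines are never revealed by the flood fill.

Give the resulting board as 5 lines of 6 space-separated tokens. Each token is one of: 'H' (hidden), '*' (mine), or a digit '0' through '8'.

H H H H H H
H H H H H H
H H H H H H
H H H H H 2
H H H H H H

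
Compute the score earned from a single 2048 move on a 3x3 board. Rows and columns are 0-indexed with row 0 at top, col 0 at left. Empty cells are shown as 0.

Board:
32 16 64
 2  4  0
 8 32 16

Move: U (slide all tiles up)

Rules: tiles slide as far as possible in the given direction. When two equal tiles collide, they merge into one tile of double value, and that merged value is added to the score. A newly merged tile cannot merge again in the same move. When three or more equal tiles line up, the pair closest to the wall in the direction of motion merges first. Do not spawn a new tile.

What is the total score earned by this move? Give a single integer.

Answer: 0

Derivation:
Slide up:
col 0: [32, 2, 8] -> [32, 2, 8]  score +0 (running 0)
col 1: [16, 4, 32] -> [16, 4, 32]  score +0 (running 0)
col 2: [64, 0, 16] -> [64, 16, 0]  score +0 (running 0)
Board after move:
32 16 64
 2  4 16
 8 32  0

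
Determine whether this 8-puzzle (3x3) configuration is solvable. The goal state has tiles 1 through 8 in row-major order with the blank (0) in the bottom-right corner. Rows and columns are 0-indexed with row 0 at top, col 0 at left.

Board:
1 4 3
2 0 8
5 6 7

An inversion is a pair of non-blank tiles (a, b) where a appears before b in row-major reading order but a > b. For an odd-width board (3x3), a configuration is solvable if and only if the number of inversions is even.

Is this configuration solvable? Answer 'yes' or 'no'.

Answer: yes

Derivation:
Inversions (pairs i<j in row-major order where tile[i] > tile[j] > 0): 6
6 is even, so the puzzle is solvable.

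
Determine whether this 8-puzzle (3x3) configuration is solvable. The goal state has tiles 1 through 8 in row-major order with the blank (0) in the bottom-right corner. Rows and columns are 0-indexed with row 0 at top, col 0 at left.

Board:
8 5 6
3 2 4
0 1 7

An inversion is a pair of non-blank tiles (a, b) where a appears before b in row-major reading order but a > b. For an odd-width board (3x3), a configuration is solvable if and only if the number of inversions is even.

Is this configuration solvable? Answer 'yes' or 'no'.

Inversions (pairs i<j in row-major order where tile[i] > tile[j] > 0): 19
19 is odd, so the puzzle is not solvable.

Answer: no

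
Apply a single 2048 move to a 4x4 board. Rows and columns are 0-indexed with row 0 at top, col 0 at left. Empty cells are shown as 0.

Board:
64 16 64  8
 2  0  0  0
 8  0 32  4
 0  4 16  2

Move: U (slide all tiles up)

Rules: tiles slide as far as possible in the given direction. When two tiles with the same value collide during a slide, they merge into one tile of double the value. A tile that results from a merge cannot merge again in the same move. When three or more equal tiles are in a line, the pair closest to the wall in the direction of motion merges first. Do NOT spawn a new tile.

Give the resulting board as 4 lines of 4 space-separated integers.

Slide up:
col 0: [64, 2, 8, 0] -> [64, 2, 8, 0]
col 1: [16, 0, 0, 4] -> [16, 4, 0, 0]
col 2: [64, 0, 32, 16] -> [64, 32, 16, 0]
col 3: [8, 0, 4, 2] -> [8, 4, 2, 0]

Answer: 64 16 64  8
 2  4 32  4
 8  0 16  2
 0  0  0  0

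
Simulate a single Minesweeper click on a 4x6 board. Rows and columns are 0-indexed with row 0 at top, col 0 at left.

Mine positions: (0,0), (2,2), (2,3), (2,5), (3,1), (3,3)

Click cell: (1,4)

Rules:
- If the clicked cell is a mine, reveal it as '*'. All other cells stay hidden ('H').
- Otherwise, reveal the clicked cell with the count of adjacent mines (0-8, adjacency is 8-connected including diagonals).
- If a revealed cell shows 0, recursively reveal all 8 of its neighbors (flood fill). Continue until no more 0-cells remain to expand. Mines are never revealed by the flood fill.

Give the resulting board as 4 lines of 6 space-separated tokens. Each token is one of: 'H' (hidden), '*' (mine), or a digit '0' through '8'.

H H H H H H
H H H H 2 H
H H H H H H
H H H H H H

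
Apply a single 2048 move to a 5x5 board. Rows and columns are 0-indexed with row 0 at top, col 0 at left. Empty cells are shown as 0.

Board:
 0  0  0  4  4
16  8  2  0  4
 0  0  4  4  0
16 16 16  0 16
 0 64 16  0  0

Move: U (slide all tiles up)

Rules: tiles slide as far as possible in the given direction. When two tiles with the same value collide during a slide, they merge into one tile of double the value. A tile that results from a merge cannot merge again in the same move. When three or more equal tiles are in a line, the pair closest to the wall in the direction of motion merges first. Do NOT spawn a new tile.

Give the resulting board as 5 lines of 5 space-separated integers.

Answer: 32  8  2  8  8
 0 16  4  0 16
 0 64 32  0  0
 0  0  0  0  0
 0  0  0  0  0

Derivation:
Slide up:
col 0: [0, 16, 0, 16, 0] -> [32, 0, 0, 0, 0]
col 1: [0, 8, 0, 16, 64] -> [8, 16, 64, 0, 0]
col 2: [0, 2, 4, 16, 16] -> [2, 4, 32, 0, 0]
col 3: [4, 0, 4, 0, 0] -> [8, 0, 0, 0, 0]
col 4: [4, 4, 0, 16, 0] -> [8, 16, 0, 0, 0]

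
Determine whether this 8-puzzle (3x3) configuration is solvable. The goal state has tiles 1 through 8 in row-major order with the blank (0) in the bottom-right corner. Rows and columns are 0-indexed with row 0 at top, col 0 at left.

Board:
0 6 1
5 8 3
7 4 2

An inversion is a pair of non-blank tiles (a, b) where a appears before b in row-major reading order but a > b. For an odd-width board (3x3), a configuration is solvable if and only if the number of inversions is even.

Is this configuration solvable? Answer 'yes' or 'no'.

Inversions (pairs i<j in row-major order where tile[i] > tile[j] > 0): 16
16 is even, so the puzzle is solvable.

Answer: yes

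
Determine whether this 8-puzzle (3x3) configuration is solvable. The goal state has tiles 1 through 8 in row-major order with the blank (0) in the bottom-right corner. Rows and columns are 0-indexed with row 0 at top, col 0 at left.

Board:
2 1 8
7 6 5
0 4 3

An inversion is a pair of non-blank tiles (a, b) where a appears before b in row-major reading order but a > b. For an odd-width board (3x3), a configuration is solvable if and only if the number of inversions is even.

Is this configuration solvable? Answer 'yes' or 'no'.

Answer: yes

Derivation:
Inversions (pairs i<j in row-major order where tile[i] > tile[j] > 0): 16
16 is even, so the puzzle is solvable.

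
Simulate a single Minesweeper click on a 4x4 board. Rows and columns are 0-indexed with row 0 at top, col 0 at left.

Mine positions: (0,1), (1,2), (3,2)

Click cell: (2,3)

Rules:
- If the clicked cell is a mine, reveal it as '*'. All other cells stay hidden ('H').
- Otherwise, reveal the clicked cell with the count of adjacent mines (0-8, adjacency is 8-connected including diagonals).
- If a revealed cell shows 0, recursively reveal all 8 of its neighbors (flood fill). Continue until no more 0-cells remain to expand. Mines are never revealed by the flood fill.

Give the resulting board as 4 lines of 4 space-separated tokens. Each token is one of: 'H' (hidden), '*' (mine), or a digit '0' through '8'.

H H H H
H H H H
H H H 2
H H H H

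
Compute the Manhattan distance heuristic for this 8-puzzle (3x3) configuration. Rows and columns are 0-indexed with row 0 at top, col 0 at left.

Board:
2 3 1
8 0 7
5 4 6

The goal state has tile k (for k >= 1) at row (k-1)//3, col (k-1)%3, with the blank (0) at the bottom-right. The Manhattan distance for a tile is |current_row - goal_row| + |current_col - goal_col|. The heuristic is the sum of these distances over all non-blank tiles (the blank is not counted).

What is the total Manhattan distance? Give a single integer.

Answer: 14

Derivation:
Tile 2: at (0,0), goal (0,1), distance |0-0|+|0-1| = 1
Tile 3: at (0,1), goal (0,2), distance |0-0|+|1-2| = 1
Tile 1: at (0,2), goal (0,0), distance |0-0|+|2-0| = 2
Tile 8: at (1,0), goal (2,1), distance |1-2|+|0-1| = 2
Tile 7: at (1,2), goal (2,0), distance |1-2|+|2-0| = 3
Tile 5: at (2,0), goal (1,1), distance |2-1|+|0-1| = 2
Tile 4: at (2,1), goal (1,0), distance |2-1|+|1-0| = 2
Tile 6: at (2,2), goal (1,2), distance |2-1|+|2-2| = 1
Sum: 1 + 1 + 2 + 2 + 3 + 2 + 2 + 1 = 14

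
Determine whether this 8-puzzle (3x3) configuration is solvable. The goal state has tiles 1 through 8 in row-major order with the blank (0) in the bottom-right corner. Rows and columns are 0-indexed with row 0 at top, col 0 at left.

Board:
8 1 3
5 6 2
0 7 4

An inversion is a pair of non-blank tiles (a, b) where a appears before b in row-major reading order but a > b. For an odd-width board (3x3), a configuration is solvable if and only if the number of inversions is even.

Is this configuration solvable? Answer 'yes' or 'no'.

Inversions (pairs i<j in row-major order where tile[i] > tile[j] > 0): 13
13 is odd, so the puzzle is not solvable.

Answer: no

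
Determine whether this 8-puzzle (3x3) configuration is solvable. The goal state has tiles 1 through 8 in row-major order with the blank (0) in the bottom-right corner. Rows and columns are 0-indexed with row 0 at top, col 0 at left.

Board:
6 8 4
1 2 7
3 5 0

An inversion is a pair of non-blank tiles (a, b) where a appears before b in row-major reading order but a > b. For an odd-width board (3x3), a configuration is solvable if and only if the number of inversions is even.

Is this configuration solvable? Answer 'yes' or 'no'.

Answer: yes

Derivation:
Inversions (pairs i<j in row-major order where tile[i] > tile[j] > 0): 16
16 is even, so the puzzle is solvable.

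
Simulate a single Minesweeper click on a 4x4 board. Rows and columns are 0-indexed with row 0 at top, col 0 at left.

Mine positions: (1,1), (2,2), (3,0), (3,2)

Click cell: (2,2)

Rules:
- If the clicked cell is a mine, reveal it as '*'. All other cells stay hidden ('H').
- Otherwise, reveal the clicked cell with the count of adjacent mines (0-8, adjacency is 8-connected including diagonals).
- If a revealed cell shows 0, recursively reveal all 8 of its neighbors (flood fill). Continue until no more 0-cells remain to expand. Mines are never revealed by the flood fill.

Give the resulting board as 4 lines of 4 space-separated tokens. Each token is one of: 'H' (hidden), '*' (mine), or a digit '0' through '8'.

H H H H
H H H H
H H * H
H H H H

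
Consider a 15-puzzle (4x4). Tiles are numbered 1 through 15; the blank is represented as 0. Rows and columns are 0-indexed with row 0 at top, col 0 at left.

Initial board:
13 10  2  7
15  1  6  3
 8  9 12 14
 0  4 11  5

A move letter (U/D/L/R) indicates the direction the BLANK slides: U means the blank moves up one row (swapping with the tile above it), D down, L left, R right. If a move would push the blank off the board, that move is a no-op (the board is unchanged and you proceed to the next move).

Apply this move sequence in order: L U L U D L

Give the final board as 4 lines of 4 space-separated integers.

After move 1 (L):
13 10  2  7
15  1  6  3
 8  9 12 14
 0  4 11  5

After move 2 (U):
13 10  2  7
15  1  6  3
 0  9 12 14
 8  4 11  5

After move 3 (L):
13 10  2  7
15  1  6  3
 0  9 12 14
 8  4 11  5

After move 4 (U):
13 10  2  7
 0  1  6  3
15  9 12 14
 8  4 11  5

After move 5 (D):
13 10  2  7
15  1  6  3
 0  9 12 14
 8  4 11  5

After move 6 (L):
13 10  2  7
15  1  6  3
 0  9 12 14
 8  4 11  5

Answer: 13 10  2  7
15  1  6  3
 0  9 12 14
 8  4 11  5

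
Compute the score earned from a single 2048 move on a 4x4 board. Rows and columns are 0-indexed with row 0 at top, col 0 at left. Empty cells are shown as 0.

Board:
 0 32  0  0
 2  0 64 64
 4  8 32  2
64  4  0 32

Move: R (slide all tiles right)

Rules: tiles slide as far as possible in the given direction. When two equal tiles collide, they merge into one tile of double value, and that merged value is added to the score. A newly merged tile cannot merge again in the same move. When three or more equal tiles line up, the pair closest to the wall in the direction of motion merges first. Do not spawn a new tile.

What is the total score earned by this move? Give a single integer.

Slide right:
row 0: [0, 32, 0, 0] -> [0, 0, 0, 32]  score +0 (running 0)
row 1: [2, 0, 64, 64] -> [0, 0, 2, 128]  score +128 (running 128)
row 2: [4, 8, 32, 2] -> [4, 8, 32, 2]  score +0 (running 128)
row 3: [64, 4, 0, 32] -> [0, 64, 4, 32]  score +0 (running 128)
Board after move:
  0   0   0  32
  0   0   2 128
  4   8  32   2
  0  64   4  32

Answer: 128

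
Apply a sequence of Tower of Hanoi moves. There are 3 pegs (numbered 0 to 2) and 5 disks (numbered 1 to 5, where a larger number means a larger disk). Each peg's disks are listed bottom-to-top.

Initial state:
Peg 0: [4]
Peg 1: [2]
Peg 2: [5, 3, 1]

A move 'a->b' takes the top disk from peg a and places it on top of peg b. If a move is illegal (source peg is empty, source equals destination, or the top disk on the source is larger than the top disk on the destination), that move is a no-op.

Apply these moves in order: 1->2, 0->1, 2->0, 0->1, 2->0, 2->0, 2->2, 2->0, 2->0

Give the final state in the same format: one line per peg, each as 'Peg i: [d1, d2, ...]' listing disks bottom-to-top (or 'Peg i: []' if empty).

Answer: Peg 0: [4, 3]
Peg 1: [2, 1]
Peg 2: [5]

Derivation:
After move 1 (1->2):
Peg 0: [4]
Peg 1: [2]
Peg 2: [5, 3, 1]

After move 2 (0->1):
Peg 0: [4]
Peg 1: [2]
Peg 2: [5, 3, 1]

After move 3 (2->0):
Peg 0: [4, 1]
Peg 1: [2]
Peg 2: [5, 3]

After move 4 (0->1):
Peg 0: [4]
Peg 1: [2, 1]
Peg 2: [5, 3]

After move 5 (2->0):
Peg 0: [4, 3]
Peg 1: [2, 1]
Peg 2: [5]

After move 6 (2->0):
Peg 0: [4, 3]
Peg 1: [2, 1]
Peg 2: [5]

After move 7 (2->2):
Peg 0: [4, 3]
Peg 1: [2, 1]
Peg 2: [5]

After move 8 (2->0):
Peg 0: [4, 3]
Peg 1: [2, 1]
Peg 2: [5]

After move 9 (2->0):
Peg 0: [4, 3]
Peg 1: [2, 1]
Peg 2: [5]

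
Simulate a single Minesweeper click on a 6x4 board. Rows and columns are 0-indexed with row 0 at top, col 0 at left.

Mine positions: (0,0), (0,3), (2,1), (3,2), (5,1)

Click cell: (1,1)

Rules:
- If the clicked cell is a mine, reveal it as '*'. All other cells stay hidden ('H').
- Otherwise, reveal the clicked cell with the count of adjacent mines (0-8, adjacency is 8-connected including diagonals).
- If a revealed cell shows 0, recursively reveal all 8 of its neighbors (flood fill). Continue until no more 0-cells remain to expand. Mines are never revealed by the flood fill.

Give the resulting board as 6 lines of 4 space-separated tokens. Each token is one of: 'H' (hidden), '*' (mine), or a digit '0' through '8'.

H H H H
H 2 H H
H H H H
H H H H
H H H H
H H H H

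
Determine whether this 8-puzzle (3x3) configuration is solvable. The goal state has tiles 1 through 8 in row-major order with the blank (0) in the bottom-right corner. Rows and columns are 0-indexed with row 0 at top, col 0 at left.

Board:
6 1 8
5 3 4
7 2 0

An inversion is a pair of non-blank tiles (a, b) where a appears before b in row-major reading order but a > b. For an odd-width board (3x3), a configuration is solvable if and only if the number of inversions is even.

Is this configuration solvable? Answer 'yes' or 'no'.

Inversions (pairs i<j in row-major order where tile[i] > tile[j] > 0): 16
16 is even, so the puzzle is solvable.

Answer: yes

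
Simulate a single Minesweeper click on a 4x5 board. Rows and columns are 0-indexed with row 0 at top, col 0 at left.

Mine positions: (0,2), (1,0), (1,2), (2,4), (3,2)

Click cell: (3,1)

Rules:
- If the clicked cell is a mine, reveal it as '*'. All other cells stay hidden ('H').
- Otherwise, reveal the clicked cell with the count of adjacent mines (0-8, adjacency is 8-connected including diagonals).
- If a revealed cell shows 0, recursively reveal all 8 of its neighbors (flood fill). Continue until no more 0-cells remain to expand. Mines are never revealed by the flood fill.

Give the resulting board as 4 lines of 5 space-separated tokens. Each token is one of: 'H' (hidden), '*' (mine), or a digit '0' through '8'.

H H H H H
H H H H H
H H H H H
H 1 H H H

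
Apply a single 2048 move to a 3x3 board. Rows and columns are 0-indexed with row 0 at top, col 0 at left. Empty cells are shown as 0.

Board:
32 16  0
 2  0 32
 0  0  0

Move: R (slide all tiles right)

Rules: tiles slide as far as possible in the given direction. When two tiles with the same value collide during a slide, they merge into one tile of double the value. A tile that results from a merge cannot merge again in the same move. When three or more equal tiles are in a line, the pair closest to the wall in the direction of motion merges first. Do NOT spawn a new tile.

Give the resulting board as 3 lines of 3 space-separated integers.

Answer:  0 32 16
 0  2 32
 0  0  0

Derivation:
Slide right:
row 0: [32, 16, 0] -> [0, 32, 16]
row 1: [2, 0, 32] -> [0, 2, 32]
row 2: [0, 0, 0] -> [0, 0, 0]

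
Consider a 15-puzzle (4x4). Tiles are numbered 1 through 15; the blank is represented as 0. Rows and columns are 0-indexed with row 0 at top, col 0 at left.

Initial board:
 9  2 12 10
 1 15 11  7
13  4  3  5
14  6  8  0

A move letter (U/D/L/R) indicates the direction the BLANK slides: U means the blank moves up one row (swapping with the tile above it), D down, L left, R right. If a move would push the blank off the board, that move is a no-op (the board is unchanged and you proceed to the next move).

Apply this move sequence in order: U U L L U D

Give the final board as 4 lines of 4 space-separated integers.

Answer:  9  2 12 10
 1  0 15 11
13  4  3  7
14  6  8  5

Derivation:
After move 1 (U):
 9  2 12 10
 1 15 11  7
13  4  3  0
14  6  8  5

After move 2 (U):
 9  2 12 10
 1 15 11  0
13  4  3  7
14  6  8  5

After move 3 (L):
 9  2 12 10
 1 15  0 11
13  4  3  7
14  6  8  5

After move 4 (L):
 9  2 12 10
 1  0 15 11
13  4  3  7
14  6  8  5

After move 5 (U):
 9  0 12 10
 1  2 15 11
13  4  3  7
14  6  8  5

After move 6 (D):
 9  2 12 10
 1  0 15 11
13  4  3  7
14  6  8  5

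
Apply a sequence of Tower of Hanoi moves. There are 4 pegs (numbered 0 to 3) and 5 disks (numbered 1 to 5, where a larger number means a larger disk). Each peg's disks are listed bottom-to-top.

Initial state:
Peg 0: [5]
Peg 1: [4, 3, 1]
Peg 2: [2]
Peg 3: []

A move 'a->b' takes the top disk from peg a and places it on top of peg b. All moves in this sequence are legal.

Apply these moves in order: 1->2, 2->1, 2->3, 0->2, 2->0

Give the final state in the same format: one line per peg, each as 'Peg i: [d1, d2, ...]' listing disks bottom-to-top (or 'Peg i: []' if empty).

Answer: Peg 0: [5]
Peg 1: [4, 3, 1]
Peg 2: []
Peg 3: [2]

Derivation:
After move 1 (1->2):
Peg 0: [5]
Peg 1: [4, 3]
Peg 2: [2, 1]
Peg 3: []

After move 2 (2->1):
Peg 0: [5]
Peg 1: [4, 3, 1]
Peg 2: [2]
Peg 3: []

After move 3 (2->3):
Peg 0: [5]
Peg 1: [4, 3, 1]
Peg 2: []
Peg 3: [2]

After move 4 (0->2):
Peg 0: []
Peg 1: [4, 3, 1]
Peg 2: [5]
Peg 3: [2]

After move 5 (2->0):
Peg 0: [5]
Peg 1: [4, 3, 1]
Peg 2: []
Peg 3: [2]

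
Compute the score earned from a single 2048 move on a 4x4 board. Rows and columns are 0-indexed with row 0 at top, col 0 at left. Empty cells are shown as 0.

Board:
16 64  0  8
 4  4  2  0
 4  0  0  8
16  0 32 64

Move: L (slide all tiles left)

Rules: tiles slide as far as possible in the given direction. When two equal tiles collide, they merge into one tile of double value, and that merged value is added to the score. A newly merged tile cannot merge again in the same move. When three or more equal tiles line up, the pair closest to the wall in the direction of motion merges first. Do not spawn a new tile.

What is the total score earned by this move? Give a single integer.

Slide left:
row 0: [16, 64, 0, 8] -> [16, 64, 8, 0]  score +0 (running 0)
row 1: [4, 4, 2, 0] -> [8, 2, 0, 0]  score +8 (running 8)
row 2: [4, 0, 0, 8] -> [4, 8, 0, 0]  score +0 (running 8)
row 3: [16, 0, 32, 64] -> [16, 32, 64, 0]  score +0 (running 8)
Board after move:
16 64  8  0
 8  2  0  0
 4  8  0  0
16 32 64  0

Answer: 8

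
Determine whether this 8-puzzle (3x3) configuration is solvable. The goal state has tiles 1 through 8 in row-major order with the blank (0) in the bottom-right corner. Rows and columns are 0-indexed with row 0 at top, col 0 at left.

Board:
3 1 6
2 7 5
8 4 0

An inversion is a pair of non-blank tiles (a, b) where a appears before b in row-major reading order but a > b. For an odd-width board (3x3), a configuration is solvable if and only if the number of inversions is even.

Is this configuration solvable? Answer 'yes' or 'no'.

Inversions (pairs i<j in row-major order where tile[i] > tile[j] > 0): 9
9 is odd, so the puzzle is not solvable.

Answer: no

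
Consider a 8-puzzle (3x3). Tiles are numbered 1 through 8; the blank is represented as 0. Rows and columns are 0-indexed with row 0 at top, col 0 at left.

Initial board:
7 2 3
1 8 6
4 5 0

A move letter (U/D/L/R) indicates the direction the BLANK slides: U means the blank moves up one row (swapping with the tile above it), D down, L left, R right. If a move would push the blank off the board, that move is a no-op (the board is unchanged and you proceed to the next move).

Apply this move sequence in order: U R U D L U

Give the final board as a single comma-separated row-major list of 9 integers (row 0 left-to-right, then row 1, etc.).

Answer: 7, 0, 3, 1, 2, 8, 4, 5, 6

Derivation:
After move 1 (U):
7 2 3
1 8 0
4 5 6

After move 2 (R):
7 2 3
1 8 0
4 5 6

After move 3 (U):
7 2 0
1 8 3
4 5 6

After move 4 (D):
7 2 3
1 8 0
4 5 6

After move 5 (L):
7 2 3
1 0 8
4 5 6

After move 6 (U):
7 0 3
1 2 8
4 5 6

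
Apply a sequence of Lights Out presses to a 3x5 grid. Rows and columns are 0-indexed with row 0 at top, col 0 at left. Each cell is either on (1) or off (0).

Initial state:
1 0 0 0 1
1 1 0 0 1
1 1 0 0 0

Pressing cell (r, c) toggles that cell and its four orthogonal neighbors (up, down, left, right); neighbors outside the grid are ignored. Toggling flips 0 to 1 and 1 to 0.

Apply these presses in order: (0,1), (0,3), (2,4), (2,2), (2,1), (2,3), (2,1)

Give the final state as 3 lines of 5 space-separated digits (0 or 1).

Answer: 0 1 0 1 0
1 0 1 0 0
1 0 0 1 0

Derivation:
After press 1 at (0,1):
0 1 1 0 1
1 0 0 0 1
1 1 0 0 0

After press 2 at (0,3):
0 1 0 1 0
1 0 0 1 1
1 1 0 0 0

After press 3 at (2,4):
0 1 0 1 0
1 0 0 1 0
1 1 0 1 1

After press 4 at (2,2):
0 1 0 1 0
1 0 1 1 0
1 0 1 0 1

After press 5 at (2,1):
0 1 0 1 0
1 1 1 1 0
0 1 0 0 1

After press 6 at (2,3):
0 1 0 1 0
1 1 1 0 0
0 1 1 1 0

After press 7 at (2,1):
0 1 0 1 0
1 0 1 0 0
1 0 0 1 0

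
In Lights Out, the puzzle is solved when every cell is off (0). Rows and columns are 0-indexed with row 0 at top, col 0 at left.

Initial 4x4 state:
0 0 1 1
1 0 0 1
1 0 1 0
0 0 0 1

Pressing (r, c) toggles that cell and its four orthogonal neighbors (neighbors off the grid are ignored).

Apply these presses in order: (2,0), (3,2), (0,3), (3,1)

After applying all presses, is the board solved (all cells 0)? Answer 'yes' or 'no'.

Answer: yes

Derivation:
After press 1 at (2,0):
0 0 1 1
0 0 0 1
0 1 1 0
1 0 0 1

After press 2 at (3,2):
0 0 1 1
0 0 0 1
0 1 0 0
1 1 1 0

After press 3 at (0,3):
0 0 0 0
0 0 0 0
0 1 0 0
1 1 1 0

After press 4 at (3,1):
0 0 0 0
0 0 0 0
0 0 0 0
0 0 0 0

Lights still on: 0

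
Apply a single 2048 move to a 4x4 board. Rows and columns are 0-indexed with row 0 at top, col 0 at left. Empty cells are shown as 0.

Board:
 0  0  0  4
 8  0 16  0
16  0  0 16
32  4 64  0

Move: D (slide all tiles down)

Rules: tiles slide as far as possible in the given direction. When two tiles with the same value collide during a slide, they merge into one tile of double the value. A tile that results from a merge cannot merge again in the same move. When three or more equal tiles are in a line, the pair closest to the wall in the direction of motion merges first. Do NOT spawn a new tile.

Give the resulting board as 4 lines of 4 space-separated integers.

Slide down:
col 0: [0, 8, 16, 32] -> [0, 8, 16, 32]
col 1: [0, 0, 0, 4] -> [0, 0, 0, 4]
col 2: [0, 16, 0, 64] -> [0, 0, 16, 64]
col 3: [4, 0, 16, 0] -> [0, 0, 4, 16]

Answer:  0  0  0  0
 8  0  0  0
16  0 16  4
32  4 64 16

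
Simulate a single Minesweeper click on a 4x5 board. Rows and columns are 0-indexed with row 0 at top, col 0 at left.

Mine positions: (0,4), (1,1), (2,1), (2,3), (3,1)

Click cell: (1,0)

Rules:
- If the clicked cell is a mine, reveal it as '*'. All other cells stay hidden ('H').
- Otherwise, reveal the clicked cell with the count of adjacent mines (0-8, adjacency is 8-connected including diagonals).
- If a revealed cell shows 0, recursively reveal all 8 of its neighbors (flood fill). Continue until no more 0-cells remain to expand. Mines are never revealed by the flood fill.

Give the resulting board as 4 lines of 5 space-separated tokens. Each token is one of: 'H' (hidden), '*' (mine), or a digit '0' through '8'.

H H H H H
2 H H H H
H H H H H
H H H H H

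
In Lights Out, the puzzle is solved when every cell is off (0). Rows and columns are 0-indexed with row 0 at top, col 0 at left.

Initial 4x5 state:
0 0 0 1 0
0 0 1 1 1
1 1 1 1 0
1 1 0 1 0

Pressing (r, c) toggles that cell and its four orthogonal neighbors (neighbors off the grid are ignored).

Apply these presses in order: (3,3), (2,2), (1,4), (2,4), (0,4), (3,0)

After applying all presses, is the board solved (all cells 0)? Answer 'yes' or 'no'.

After press 1 at (3,3):
0 0 0 1 0
0 0 1 1 1
1 1 1 0 0
1 1 1 0 1

After press 2 at (2,2):
0 0 0 1 0
0 0 0 1 1
1 0 0 1 0
1 1 0 0 1

After press 3 at (1,4):
0 0 0 1 1
0 0 0 0 0
1 0 0 1 1
1 1 0 0 1

After press 4 at (2,4):
0 0 0 1 1
0 0 0 0 1
1 0 0 0 0
1 1 0 0 0

After press 5 at (0,4):
0 0 0 0 0
0 0 0 0 0
1 0 0 0 0
1 1 0 0 0

After press 6 at (3,0):
0 0 0 0 0
0 0 0 0 0
0 0 0 0 0
0 0 0 0 0

Lights still on: 0

Answer: yes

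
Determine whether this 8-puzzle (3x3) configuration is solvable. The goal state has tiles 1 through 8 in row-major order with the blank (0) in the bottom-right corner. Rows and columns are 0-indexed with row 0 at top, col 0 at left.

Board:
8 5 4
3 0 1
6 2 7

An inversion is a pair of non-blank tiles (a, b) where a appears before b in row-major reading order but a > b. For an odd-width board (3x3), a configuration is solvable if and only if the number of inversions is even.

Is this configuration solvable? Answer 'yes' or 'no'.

Answer: no

Derivation:
Inversions (pairs i<j in row-major order where tile[i] > tile[j] > 0): 17
17 is odd, so the puzzle is not solvable.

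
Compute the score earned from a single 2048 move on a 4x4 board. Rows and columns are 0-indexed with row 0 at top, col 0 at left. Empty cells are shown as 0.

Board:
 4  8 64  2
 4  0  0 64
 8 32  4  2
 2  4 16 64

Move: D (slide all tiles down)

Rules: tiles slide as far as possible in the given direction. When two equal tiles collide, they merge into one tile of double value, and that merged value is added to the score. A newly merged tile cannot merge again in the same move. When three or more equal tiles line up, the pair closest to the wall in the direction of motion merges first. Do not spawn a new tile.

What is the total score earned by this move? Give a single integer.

Slide down:
col 0: [4, 4, 8, 2] -> [0, 8, 8, 2]  score +8 (running 8)
col 1: [8, 0, 32, 4] -> [0, 8, 32, 4]  score +0 (running 8)
col 2: [64, 0, 4, 16] -> [0, 64, 4, 16]  score +0 (running 8)
col 3: [2, 64, 2, 64] -> [2, 64, 2, 64]  score +0 (running 8)
Board after move:
 0  0  0  2
 8  8 64 64
 8 32  4  2
 2  4 16 64

Answer: 8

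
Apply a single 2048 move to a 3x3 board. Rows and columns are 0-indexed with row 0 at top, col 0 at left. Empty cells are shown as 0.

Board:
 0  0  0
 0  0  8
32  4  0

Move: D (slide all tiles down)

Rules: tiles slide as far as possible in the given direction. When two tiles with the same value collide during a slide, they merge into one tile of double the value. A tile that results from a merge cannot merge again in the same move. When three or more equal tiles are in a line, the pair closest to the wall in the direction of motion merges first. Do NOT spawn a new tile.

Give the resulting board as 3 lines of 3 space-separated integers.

Slide down:
col 0: [0, 0, 32] -> [0, 0, 32]
col 1: [0, 0, 4] -> [0, 0, 4]
col 2: [0, 8, 0] -> [0, 0, 8]

Answer:  0  0  0
 0  0  0
32  4  8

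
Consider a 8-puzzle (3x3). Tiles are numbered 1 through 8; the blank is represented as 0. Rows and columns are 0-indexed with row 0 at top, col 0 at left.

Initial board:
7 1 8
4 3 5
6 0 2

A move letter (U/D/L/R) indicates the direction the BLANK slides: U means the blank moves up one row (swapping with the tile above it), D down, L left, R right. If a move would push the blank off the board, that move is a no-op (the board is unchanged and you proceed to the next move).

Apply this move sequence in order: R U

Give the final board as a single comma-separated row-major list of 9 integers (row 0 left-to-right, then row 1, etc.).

After move 1 (R):
7 1 8
4 3 5
6 2 0

After move 2 (U):
7 1 8
4 3 0
6 2 5

Answer: 7, 1, 8, 4, 3, 0, 6, 2, 5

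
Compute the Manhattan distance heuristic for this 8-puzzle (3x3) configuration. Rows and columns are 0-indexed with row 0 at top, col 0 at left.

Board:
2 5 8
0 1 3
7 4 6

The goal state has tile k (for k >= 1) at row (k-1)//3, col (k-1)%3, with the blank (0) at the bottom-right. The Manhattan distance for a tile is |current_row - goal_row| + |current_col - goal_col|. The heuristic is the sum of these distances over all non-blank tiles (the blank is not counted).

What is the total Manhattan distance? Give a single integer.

Tile 2: at (0,0), goal (0,1), distance |0-0|+|0-1| = 1
Tile 5: at (0,1), goal (1,1), distance |0-1|+|1-1| = 1
Tile 8: at (0,2), goal (2,1), distance |0-2|+|2-1| = 3
Tile 1: at (1,1), goal (0,0), distance |1-0|+|1-0| = 2
Tile 3: at (1,2), goal (0,2), distance |1-0|+|2-2| = 1
Tile 7: at (2,0), goal (2,0), distance |2-2|+|0-0| = 0
Tile 4: at (2,1), goal (1,0), distance |2-1|+|1-0| = 2
Tile 6: at (2,2), goal (1,2), distance |2-1|+|2-2| = 1
Sum: 1 + 1 + 3 + 2 + 1 + 0 + 2 + 1 = 11

Answer: 11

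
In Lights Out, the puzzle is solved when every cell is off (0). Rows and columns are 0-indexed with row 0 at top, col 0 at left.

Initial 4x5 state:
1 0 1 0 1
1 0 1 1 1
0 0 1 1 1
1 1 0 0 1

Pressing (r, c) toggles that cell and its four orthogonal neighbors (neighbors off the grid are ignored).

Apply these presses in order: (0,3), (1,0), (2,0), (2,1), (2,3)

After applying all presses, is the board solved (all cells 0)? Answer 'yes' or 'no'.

Answer: no

Derivation:
After press 1 at (0,3):
1 0 0 1 0
1 0 1 0 1
0 0 1 1 1
1 1 0 0 1

After press 2 at (1,0):
0 0 0 1 0
0 1 1 0 1
1 0 1 1 1
1 1 0 0 1

After press 3 at (2,0):
0 0 0 1 0
1 1 1 0 1
0 1 1 1 1
0 1 0 0 1

After press 4 at (2,1):
0 0 0 1 0
1 0 1 0 1
1 0 0 1 1
0 0 0 0 1

After press 5 at (2,3):
0 0 0 1 0
1 0 1 1 1
1 0 1 0 0
0 0 0 1 1

Lights still on: 9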